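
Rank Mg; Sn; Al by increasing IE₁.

Mg is in period 3, group 2; Al is in period 3, group 13; Sn is in period 5, group 14.
Removing the outermost electron gets harder across a period and easier down a group.
Here both period and group differ, so the two effects have to be weighed against each other.
Sn > Al: the two effects oppose for this pair; the across-period effect wins (709 vs 578 kJ/mol).
Mg > Sn: the two effects oppose for this pair; the down-group effect wins (738 vs 709 kJ/mol).
Note the exception: Mg has a higher first ionization energy than Al, contrary to the simple trend — Al's single 3p electron is easier to remove than one from Mg's filled 3s².
Approximate values (kJ/mol): Mg 738, Al 578, Sn 709.
So from lowest to highest: Al < Sn < Mg.

Al, Sn, Mg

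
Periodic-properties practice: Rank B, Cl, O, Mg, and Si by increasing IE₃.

Si < B < Cl < O < Mg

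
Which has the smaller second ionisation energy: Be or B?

After 1 electron has been removed, what remains? Be⁺ still has 1 valence electron; B⁺ still has 2 valence electrons.
All are still removing valence electrons, so compare the +1 ions as you would atoms: IE_2 generally rises across a period (higher Z_eff) and falls down a group (larger shell), subject to the usual subshell exceptions.
Valence configurations: Be⁺ [He]2s¹, B⁺ [He]2s².
Approximate IE_2 values (kJ/mol): Be 1757, B 2427.
Hence IE_2: Be < B.

Be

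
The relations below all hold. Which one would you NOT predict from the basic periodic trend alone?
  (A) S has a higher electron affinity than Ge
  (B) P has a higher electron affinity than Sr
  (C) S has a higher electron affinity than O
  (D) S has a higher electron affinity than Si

The general trend: electron affinity increases across a period and decreases down a group.
(A) S (period 3, group 16) vs Ge (period 4, group 14): the stated order agrees with the simple trend.
(B) P (period 3, group 15) vs Sr (period 5, group 2): the stated order agrees with the simple trend.
(C) S (period 3, group 16) vs O (period 2, group 16): the stated order contradicts the simple trend.
(D) S (period 3, group 16) vs Si (period 3, group 14): the stated order agrees with the simple trend.
The exception is (C): the compact 2p subshell of O repels the added electron more than S's larger 3p does.

(C)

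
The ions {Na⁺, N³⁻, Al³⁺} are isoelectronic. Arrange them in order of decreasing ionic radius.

N³⁻, Na⁺, Al³⁺

All of these have 10 electrons, so size is governed by nuclear charge alone: the more protons, the stronger the pull on the same electron cloud, and the smaller the ion.
Nuclear charges: Al³⁺ (Z=13), Na⁺ (Z=11), N³⁻ (Z=7).
Largest to smallest: N³⁻ > Na⁺ > Al³⁺.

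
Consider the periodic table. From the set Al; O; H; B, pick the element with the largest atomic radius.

H is in period 1, group 1; B is in period 2, group 13; O is in period 2, group 16; Al is in period 3, group 13.
Across a period the added protons contract the valence shell; down a group each new principal shell makes the atom larger.
These span different periods and groups, so the two trends combine.
O > H: the two effects oppose for this pair; the down-group effect wins (63 vs 32 pm).
B > O: both are in period 2; the period trend gives B the larger value.
Al > B: Al sits below B in group 13, so the down-group effect alone puts Al larger.
Tabulated atomic radius (pm): H 32, B 85, O 63, Al 126.
The largest atomic radius among these belongs to Al.

Al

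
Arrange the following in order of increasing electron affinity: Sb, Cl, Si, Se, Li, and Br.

Li is in period 2, group 1; Si is in period 3, group 14; Cl is in period 3, group 17; Se is in period 4, group 16; Br is in period 4, group 17; Sb is in period 5, group 15.
Adding an electron releases more energy for atoms nearer the top right (short of the noble gases).
Here both period and group differ, so the two effects have to be weighed against each other.
Sb > Li: period and group pull opposite ways; the across-period shift dominates (103 vs 60 kJ/mol).
Si > Sb: the two effects oppose for this pair; the down-group effect wins (134 vs 103 kJ/mol).
Se > Si: the two effects oppose for this pair; the across-period effect wins (195 vs 134 kJ/mol).
Br > Se: both are in period 4; the period trend gives Br the larger value.
Cl > Br: they share group 17; the group trend gives Cl the larger value.
Tabulated electron affinity (kJ/mol): Li 60, Si 134, Cl 349, Se 195, Br 325, Sb 103.
So from lowest to highest: Li < Sb < Si < Se < Br < Cl.

Li < Sb < Si < Se < Br < Cl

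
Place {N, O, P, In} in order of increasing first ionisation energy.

N is in period 2, group 15; O is in period 2, group 16; P is in period 3, group 15; In is in period 5, group 13.
First ionization energy rises across a period (greater Z_eff holds electrons more tightly) and falls down a group (valence electrons are farther from the nucleus).
These span different periods and groups, so the two trends combine.
P > In: relative to In, both the across-period and down-group shifts push P's first ionization energy up.
O > P: relative to P, both the across-period and down-group shifts push O's first ionization energy up.
N > O: this pair runs against the simple trend — see the exception note.
Note the exception: N has a higher first ionization energy than O, contrary to the simple trend — pairing an electron in O's 2p⁴ costs repulsion energy, so O ionizes more easily than half-filled N (2p³).
Approximate values (kJ/mol): N 1402, O 1314, P 1012, In 558.
So from lowest to highest: In < P < O < N.

In < P < O < N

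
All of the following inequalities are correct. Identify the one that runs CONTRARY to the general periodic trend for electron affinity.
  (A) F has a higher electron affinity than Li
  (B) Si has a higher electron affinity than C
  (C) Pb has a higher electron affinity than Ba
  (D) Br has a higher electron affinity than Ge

(B)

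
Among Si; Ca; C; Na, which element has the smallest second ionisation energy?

Consider each +1 ion: Si⁺ still has 3 valence electrons; Ca⁺ still has 1 valence electron; C⁺ still has 3 valence electrons; Na⁺ is the bare [Ne] core.
Breaking into a closed-shell core is much more expensive than removing a leftover valence electron — Na has the largest IE_2 here.
Valence configurations: Si⁺ [Ne]3s²3p¹, Ca⁺ [Ar]4s¹, C⁺ [He]2s²2p¹.
The numbers (kJ/mol): Si 1577, Ca 1145, C 2353, Na 4562.
So the second ionization energies run Ca < Si < C < Na.

Ca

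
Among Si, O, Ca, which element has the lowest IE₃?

The third ionization energy removes an electron from the +2 ion. For each element: Si²⁺ still has 2 valence electrons; O²⁺ still has 4 valence electrons; Ca²⁺ is the bare [Ar] core.
Usually core removal costs more than valence removal, but here the competition is close: a tightly held n=2 valence electron can cost more to remove than an n=3 core electron, so the actual values have to decide it.
Valence configurations: Si²⁺ [Ne]3s², O²⁺ [He]2s²2p².
The numbers (kJ/mol): Si 3232, O 5300, Ca 4912.
Hence IE_3: Si < Ca < O.

Si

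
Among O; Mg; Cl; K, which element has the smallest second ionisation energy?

Mg

After 1 electron has been removed, what remains? O⁺ still has 5 valence electrons; Mg⁺ still has 1 valence electron; Cl⁺ still has 6 valence electrons; K⁺ is the bare [Ar] core.
Usually core removal costs more than valence removal, but here the competition is close: a tightly held n=2 valence electron can cost more to remove than an n=3 core electron, so the actual values have to decide it.
Valence configurations: O⁺ [He]2s²2p³, Mg⁺ [Ne]3s¹, Cl⁺ [Ne]3s²3p⁴.
The numbers (kJ/mol): O 3388, Mg 1451, Cl 2298, K 3052.
Overall IE_2 order: Mg < Cl < K < O.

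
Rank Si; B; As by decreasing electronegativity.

As, B, Si

B is in period 2, group 13; Si is in period 3, group 14; As is in period 4, group 15.
EN rises left→right (higher Z_eff, smaller atoms) and falls top→bottom (larger, more shielded atoms).
These sit on a diagonal, where the across-period and down-group effects partly cancel.
B > Si: the two effects oppose for this pair; the down-group effect wins (2.04 vs 1.90).
As > B: period and group pull opposite ways; the across-period shift dominates (2.18 vs 2.04).
For reference (Pauling): B 2.04, Si 1.90, As 2.18.
So from highest to lowest: As > B > Si.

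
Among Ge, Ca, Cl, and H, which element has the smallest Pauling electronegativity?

H is in period 1, group 1; Cl is in period 3, group 17; Ca is in period 4, group 2; Ge is in period 4, group 14.
Electronegativity increases across a period and decreases down a group, tracking effective nuclear charge and atomic size.
Neither a single period nor a single group — weigh both effects.
Ge > Ca: both are in period 4; the period trend gives Ge the larger value.
H > Ge: period and group pull opposite ways; the down-group shift dominates (2.20 vs 2.01).
Cl > H: the two effects oppose for this pair; the across-period effect wins (3.16 vs 2.20).
For reference (Pauling): H 2.20, Cl 3.16, Ca 1.00, Ge 2.01.
The smallest Pauling electronegativity among these belongs to Ca.

Ca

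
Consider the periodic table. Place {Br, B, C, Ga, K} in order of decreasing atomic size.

K > Ga > Br > B > C

B is in period 2, group 13; C is in period 2, group 14; K is in period 4, group 1; Ga is in period 4, group 13; Br is in period 4, group 17.
Moving right in a period, electrons are added to the same shell under a stronger nuclear pull, so atoms get smaller; moving down, a new shell is opened and atoms get larger.
These span different periods and groups, so the two trends combine.
B > C: both are in period 2; the period trend gives B the larger value.
Br > B: period and group pull opposite ways; the down-group shift dominates (114 vs 85 pm).
Ga > Br: both are in period 4; the period trend gives Ga the larger value.
K > Ga: both are in period 4; the period trend gives K the larger value.
For reference (pm): B 85, C 75, K 196, Ga 124, Br 114.
So from largest to smallest: K > Ga > Br > B > C.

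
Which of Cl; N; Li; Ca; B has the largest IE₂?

Li

The second ionization energy removes an electron from the +1 ion. For each element: Cl⁺ still has 6 valence electrons; N⁺ still has 4 valence electrons; Li⁺ is the bare [He] core; Ca⁺ still has 1 valence electron; B⁺ still has 2 valence electrons.
Breaking into a closed-shell core is much more expensive than removing a leftover valence electron — Li has the largest IE_2 here.
Valence configurations: Cl⁺ [Ne]3s²3p⁴, N⁺ [He]2s²2p², Ca⁺ [Ar]4s¹, B⁺ [He]2s².
Approximate IE_2 values (kJ/mol): Cl 2298, N 2856, Li 7298, Ca 1145, B 2427.
Overall IE_2 order: Ca < Cl < B < N < Li.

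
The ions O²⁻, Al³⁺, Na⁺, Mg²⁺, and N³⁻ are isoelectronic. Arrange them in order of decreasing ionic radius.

N³⁻ > O²⁻ > Na⁺ > Mg²⁺ > Al³⁺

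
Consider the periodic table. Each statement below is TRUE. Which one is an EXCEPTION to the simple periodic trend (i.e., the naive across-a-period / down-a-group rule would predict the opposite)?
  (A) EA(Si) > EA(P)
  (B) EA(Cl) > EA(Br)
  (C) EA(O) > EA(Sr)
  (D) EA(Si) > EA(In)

The general trend: electron affinity increases across a period and decreases down a group.
(A) Si (period 3, group 14) vs P (period 3, group 15): the stated order contradicts the simple trend.
(B) Cl (period 3, group 17) vs Br (period 4, group 17): the stated order agrees with the simple trend.
(C) O (period 2, group 16) vs Sr (period 5, group 2): the stated order agrees with the simple trend.
(D) Si (period 3, group 14) vs In (period 5, group 13): the stated order agrees with the simple trend.
The exception is (A): adding an electron to P's half-filled 3p³ is unfavourable, so Si (3p²) has the more exothermic EA.

(A)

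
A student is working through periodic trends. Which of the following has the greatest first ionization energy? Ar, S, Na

Across a period the outer electron is held more tightly (higher IE₁); down a group it sits in a higher shell, more shielded, and comes off more easily.
All lie in period 3, so first ionization energy increases left to right.
The greatest first ionization energy among these belongs to Ar.

Ar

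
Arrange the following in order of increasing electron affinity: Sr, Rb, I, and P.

Sr, Rb, P, I

Atoms with high Z_eff and room in the valence shell (especially the halogens) have the most exothermic electron affinities.
These span different periods and groups, so the two trends combine.
Rb > Sr: this pair runs against the simple trend — see the exception note.
P > Rb: both effects reinforce here, so P is clearly the higher of the two.
I > P: period and group pull opposite ways; the across-period shift dominates (295 vs 72 kJ/mol).
Note the exception: Rb has a higher electron affinity than Sr, contrary to the simple trend — adding an electron to Sr (ns²) has to open a new, higher-energy np subshell, which is unfavourable.
For reference (kJ/mol): P 72, Rb 47, Sr 5, I 295.
So from lowest to highest: Sr < Rb < P < I.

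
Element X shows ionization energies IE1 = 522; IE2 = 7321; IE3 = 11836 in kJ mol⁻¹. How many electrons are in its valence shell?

Look for the largest jump between consecutive ionization energies: IE2/IE1 ≈ 14.0, far larger than any earlier ratio.
That jump marks the point where a core electron is being removed. So the atom has 1 valence electron.

1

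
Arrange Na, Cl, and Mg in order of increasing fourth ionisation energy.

IE_4 is the cost of taking one more electron from the +3 cation: Na³⁺ is already 2 electrons into the core; Cl³⁺ still has 4 valence electrons; Mg³⁺ is already 1 electron into the core.
Breaking into a closed-shell core is much more expensive than removing a leftover valence electron — Na and Mg have the largest IE_4 here.
Tabulated IE_4 (kJ/mol): Na 9543, Cl 5159, Mg 10543.
So the fourth ionization energies run Cl < Na < Mg.

Cl < Na < Mg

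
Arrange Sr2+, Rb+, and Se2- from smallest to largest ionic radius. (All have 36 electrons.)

Sr2+ < Rb+ < Se2-

All of these have 36 electrons, so size is governed by nuclear charge alone: the more protons, the stronger the pull on the same electron cloud, and the smaller the ion.
Nuclear charges: Sr2+ (Z=38), Rb+ (Z=37), Se2- (Z=34).
Smallest to largest: Sr2+ < Rb+ < Se2-.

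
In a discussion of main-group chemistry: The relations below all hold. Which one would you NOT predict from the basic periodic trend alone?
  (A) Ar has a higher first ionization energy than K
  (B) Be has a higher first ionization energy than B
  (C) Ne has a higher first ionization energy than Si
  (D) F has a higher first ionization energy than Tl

(B)

The general trend: first ionization energy increases across a period and decreases down a group.
(A) Ar (period 3, group 18) vs K (period 4, group 1): the stated order agrees with the simple trend.
(B) Be (period 2, group 2) vs B (period 2, group 13): the stated order contradicts the simple trend.
(C) Ne (period 2, group 18) vs Si (period 3, group 14): the stated order agrees with the simple trend.
(D) F (period 2, group 17) vs Tl (period 6, group 13): the stated order agrees with the simple trend.
The exception is (B): removing B's lone 2p electron is easier than breaking Be's filled 2s².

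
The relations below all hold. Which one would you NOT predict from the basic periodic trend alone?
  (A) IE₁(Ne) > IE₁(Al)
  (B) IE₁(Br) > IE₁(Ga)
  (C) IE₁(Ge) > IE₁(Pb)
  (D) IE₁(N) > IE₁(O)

The general trend: first ionization energy increases across a period and decreases down a group.
(A) Ne (period 2, group 18) vs Al (period 3, group 13): the stated order agrees with the simple trend.
(B) Br (period 4, group 17) vs Ga (period 4, group 13): the stated order agrees with the simple trend.
(C) Ge (period 4, group 14) vs Pb (period 6, group 14): the stated order agrees with the simple trend.
(D) N (period 2, group 15) vs O (period 2, group 16): the stated order contradicts the simple trend.
The exception is (D): pairing an electron in O's 2p⁴ costs repulsion energy, so O ionizes more easily than half-filled N (2p³).

(D)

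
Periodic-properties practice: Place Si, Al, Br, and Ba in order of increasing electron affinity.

Ba < Al < Si < Br

Atoms with high Z_eff and room in the valence shell (especially the halogens) have the most exothermic electron affinities.
Here both period and group differ, so the two effects have to be weighed against each other.
Al > Ba: both effects reinforce here, so Al is clearly the higher of the two.
Si > Al: both are in period 3; the period trend gives Si the larger value.
Br > Si: period and group pull opposite ways; the across-period shift dominates (325 vs 134 kJ/mol).
For reference (kJ/mol): Al 42, Si 134, Br 325, Ba 14.
So from lowest to highest: Ba < Al < Si < Br.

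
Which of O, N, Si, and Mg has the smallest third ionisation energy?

Si

Consider each +2 ion: O²⁺ still has 4 valence electrons; N²⁺ still has 3 valence electrons; Si²⁺ still has 2 valence electrons; Mg²⁺ is the bare [Ne] core.
Breaking into a closed-shell core is much more expensive than removing a leftover valence electron — Mg has the largest IE_3 here.
Valence configurations: O²⁺ [He]2s²2p², N²⁺ [He]2s²2p¹, Si²⁺ [Ne]3s².
The numbers (kJ/mol): O 5300, N 4578, Si 3232, Mg 7733.
Putting it together, IE_3: Si < N < O < Mg.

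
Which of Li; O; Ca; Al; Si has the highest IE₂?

Li

IE_2 is the cost of taking one more electron from the +1 cation: Li⁺ is the bare [He] core; O⁺ still has 5 valence electrons; Ca⁺ still has 1 valence electron; Al⁺ still has 2 valence electrons; Si⁺ still has 3 valence electrons.
Pulling an electron out of a noble-gas core costs far more than removing a remaining valence electron, so Li sits at the high end of IE_2.
Valence configurations: O⁺ [He]2s²2p³, Ca⁺ [Ar]4s¹, Al⁺ [Ne]3s², Si⁺ [Ne]3s²3p¹.
Si⁺ loses a lone 3p electron whereas Al⁺ must break into a filled 3s² pair, so IE_2(Al) > IE_2(Si) even though Si has the higher nuclear charge.
Approximate IE_2 values (kJ/mol): Li 7298, O 3388, Ca 1145, Al 1817, Si 1577.
Overall IE_2 order: Ca < Si < Al < O < Li.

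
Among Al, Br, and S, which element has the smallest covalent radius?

Atomic radius shrinks across a period as nuclear charge pulls the same shell inward, and grows down a group as new shells are added.
Neither a single period nor a single group — weigh both effects.
Br > S: period and group pull opposite ways; the down-group shift dominates (114 vs 103 pm).
Al > Br: the two effects oppose for this pair; the across-period effect wins (126 vs 114 pm).
Approximate values (pm): Al 126, S 103, Br 114.
The smallest covalent radius among these belongs to S.

S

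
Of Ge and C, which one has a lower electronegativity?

C is in period 2, group 14; Ge is in period 4, group 14.
Electronegativity increases across a period and decreases down a group, tracking effective nuclear charge and atomic size.
All are in group 14, so electronegativity increases up the group.
So Ge has the lower electronegativity (Ge < C).

Ge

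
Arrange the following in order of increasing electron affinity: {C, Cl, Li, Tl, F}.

Li is in period 2, group 1; C is in period 2, group 14; F is in period 2, group 17; Cl is in period 3, group 17; Tl is in period 6, group 13.
Electron affinity generally becomes more exothermic across a period toward the halogens and less exothermic down a group.
Neither a single period nor a single group — weigh both effects.
Li > Tl: the two effects oppose for this pair; the down-group effect wins (60 vs 19 kJ/mol).
C > Li: both are in period 2; the period trend gives C the larger value.
F > C: both are in period 2; the period trend gives F the larger value.
Cl > F: this pair runs against the simple trend — see the exception note.
Note the exception: Cl has a higher electron affinity than F, contrary to the simple trend — F's small 2p subshell makes the incoming electron feel strong e⁻–e⁻ repulsion, so Cl actually releases more energy on gaining an electron.
For reference (kJ/mol): Li 60, C 122, F 328, Cl 349, Tl 19.
So from lowest to highest: Tl < Li < C < F < Cl.

Tl < Li < C < F < Cl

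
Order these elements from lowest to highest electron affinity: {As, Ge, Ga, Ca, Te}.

Ca is in period 4, group 2; Ga is in period 4, group 13; Ge is in period 4, group 14; As is in period 4, group 15; Te is in period 5, group 16.
Electron affinity generally becomes more exothermic across a period toward the halogens and less exothermic down a group.
These span different periods and groups, so the two trends combine.
Ga > Ca: both are in period 4; the period trend gives Ga the larger value.
As > Ga: As lies to the right of Ga in period 4, so the across-period effect alone puts As higher.
Ge > As: this pair runs against the simple trend — see the exception note.
Te > Ge: period and group pull opposite ways; the across-period shift dominates (190 vs 119 kJ/mol).
Note the exception: Ge has a higher electron affinity than As, contrary to the simple trend — adding an electron to As's half-filled 4p³ is unfavourable, so Ge (4p²) has the more exothermic EA.
Tabulated electron affinity (kJ/mol): Ca 2, Ga 29, Ge 119, As 78, Te 190.
So from lowest to highest: Ca < Ga < As < Ge < Te.

Ca < Ga < As < Ge < Te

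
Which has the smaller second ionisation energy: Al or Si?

After 1 electron has been removed, what remains? Al⁺ still has 2 valence electrons; Si⁺ still has 3 valence electrons.
All are still removing valence electrons, so compare the +1 ions as you would atoms: IE_2 generally rises across a period (higher Z_eff) and falls down a group (larger shell), subject to the usual subshell exceptions.
Valence configurations: Al⁺ [Ne]3s², Si⁺ [Ne]3s²3p¹.
Si⁺ loses a lone 3p electron whereas Al⁺ must break into a filled 3s² pair, so IE_2(Al) > IE_2(Si) even though Si has the higher nuclear charge.
Approximate IE_2 values (kJ/mol): Al 1817, Si 1577.
Hence IE_2: Si < Al.

Si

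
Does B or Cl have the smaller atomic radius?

B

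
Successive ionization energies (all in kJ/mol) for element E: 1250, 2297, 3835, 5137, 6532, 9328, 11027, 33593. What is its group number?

Group 17

Look for the largest jump between consecutive ionization energies: IE8/IE7 ≈ 3.0, far larger than any earlier ratio.
That jump marks the point where a core electron is being removed. So the atom has 7 valence electrons.
A main-group element with 7 valence electrons is in group 17.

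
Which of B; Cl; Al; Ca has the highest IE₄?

Consider each +3 ion: B³⁺ is the bare [He] core; Cl³⁺ still has 4 valence electrons; Al³⁺ is the bare [Ne] core; Ca³⁺ is already 1 electron into the core.
Core electrons are held far more tightly than valence electrons, so Ca, Al and B top the IE_4 order.
The numbers (kJ/mol): B 25026, Cl 5159, Al 11577, Ca 6491.
Hence IE_4: Cl < Ca < Al < B.

B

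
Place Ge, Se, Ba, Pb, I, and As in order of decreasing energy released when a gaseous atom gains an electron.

Ge is in period 4, group 14; As is in period 4, group 15; Se is in period 4, group 16; I is in period 5, group 17; Ba is in period 6, group 2; Pb is in period 6, group 14.
Electron affinity generally becomes more exothermic across a period toward the halogens and less exothermic down a group.
These span different periods and groups, so the two trends combine.
Pb > Ba: both are in period 6; the period trend gives Pb the larger value.
As > Pb: relative to Pb, both the across-period and down-group shifts push As's electron affinity up.
Ge > As: this pair runs against the simple trend — see the exception note.
Se > Ge: both are in period 4; the period trend gives Se the larger value.
I > Se: the two effects oppose for this pair; the across-period effect wins (295 vs 195 kJ/mol).
Note the exception: Ge has a higher electron affinity than As, contrary to the simple trend — adding an electron to As's half-filled 4p³ is unfavourable, so Ge (4p²) has the more exothermic EA.
Tabulated electron affinity (kJ/mol): Ge 119, As 78, Se 195, I 295, Ba 14, Pb 35.
So from highest to lowest: I > Se > Ge > As > Pb > Ba.

I, Se, Ge, As, Pb, Ba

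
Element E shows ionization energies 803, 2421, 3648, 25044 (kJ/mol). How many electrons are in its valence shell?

3

Look for the largest jump between consecutive ionization energies: IE4/IE3 ≈ 6.9, far larger than any earlier ratio.
That jump marks the point where a core electron is being removed. So the atom has 3 valence electrons.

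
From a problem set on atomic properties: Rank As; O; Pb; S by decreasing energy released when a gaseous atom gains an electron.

S, O, As, Pb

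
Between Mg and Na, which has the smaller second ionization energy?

After 1 electron has been removed, what remains? Mg⁺ still has 1 valence electron; Na⁺ is the bare [Ne] core.
Core electrons are held far more tightly than valence electrons, so Na tops the IE_2 order.
The numbers (kJ/mol): Mg 1451, Na 4562.
Putting it together, IE_2: Mg < Na.

Mg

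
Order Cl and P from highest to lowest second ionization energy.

Consider each +1 ion: Cl⁺ still has 6 valence electrons; P⁺ still has 4 valence electrons.
All are still removing valence electrons, so compare the +1 ions as you would atoms: IE_2 generally rises across a period (higher Z_eff) and falls down a group (larger shell), subject to the usual subshell exceptions.
Valence configurations: Cl⁺ [Ne]3s²3p⁴, P⁺ [Ne]3s²3p².
Tabulated IE_2 (kJ/mol): Cl 2298, P 1907.
Overall IE_2 order: P < Cl.

Cl > P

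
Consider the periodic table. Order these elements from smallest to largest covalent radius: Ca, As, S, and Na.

S, As, Na, Ca

Moving right in a period, electrons are added to the same shell under a stronger nuclear pull, so atoms get smaller; moving down, a new shell is opened and atoms get larger.
These span different periods and groups, so the two trends combine.
As > S: both effects reinforce here, so As is clearly the larger of the two.
Na > As: period and group pull opposite ways; the across-period shift dominates (155 vs 121 pm).
Ca > Na: period and group pull opposite ways; the down-group shift dominates (171 vs 155 pm).
Approximate values (pm): Na 155, S 103, Ca 171, As 121.
So from smallest to largest: S < As < Na < Ca.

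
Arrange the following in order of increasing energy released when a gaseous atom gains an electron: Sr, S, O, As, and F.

O is in period 2, group 16; F is in period 2, group 17; S is in period 3, group 16; As is in period 4, group 15; Sr is in period 5, group 2.
Adding an electron releases more energy for atoms nearer the top right (short of the noble gases).
Here both period and group differ, so the two effects have to be weighed against each other.
As > Sr: relative to Sr, both the across-period and down-group shifts push As's electron affinity up.
O > As: both effects reinforce here, so O is clearly the higher of the two.
S > O: this pair runs against the simple trend — see the exception note.
F > S: relative to S, both the across-period and down-group shifts push F's electron affinity up.
Note the exception: S has a higher electron affinity than O, contrary to the simple trend — the compact 2p subshell of O repels the added electron more than S's larger 3p does.
For reference (kJ/mol): O 141, F 328, S 200, As 78, Sr 5.
So from lowest to highest: Sr < As < O < S < F.

Sr < As < O < S < F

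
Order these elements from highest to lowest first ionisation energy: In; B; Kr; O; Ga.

Kr > O > B > Ga > In

B is in period 2, group 13; O is in period 2, group 16; Ga is in period 4, group 13; Kr is in period 4, group 18; In is in period 5, group 13.
Across a period the outer electron is held more tightly (higher IE₁); down a group it sits in a higher shell, more shielded, and comes off more easily.
Here both period and group differ, so the two effects have to be weighed against each other.
Ga > In: Ga sits above In in group 13, so the down-group effect alone puts Ga higher.
B > Ga: B sits above Ga in group 13, so the down-group effect alone puts B higher.
O > B: O lies to the right of B in period 2, so the across-period effect alone puts O higher.
Kr > O: the two effects oppose for this pair; the across-period effect wins (1351 vs 1314 kJ/mol).
For reference (kJ/mol): B 801, O 1314, Ga 579, Kr 1351, In 558.
So from highest to lowest: Kr > O > B > Ga > In.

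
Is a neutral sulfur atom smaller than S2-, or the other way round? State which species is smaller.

S

Forming S2- adds 2 electrons to S. More electron–electron repulsion in the same shell, with unchanged nuclear charge, lets the cloud expand.
An anion is larger than its parent atom: S2- > S.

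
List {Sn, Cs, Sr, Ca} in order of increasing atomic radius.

Sn, Ca, Sr, Cs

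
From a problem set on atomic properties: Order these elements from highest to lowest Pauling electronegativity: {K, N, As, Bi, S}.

N > S > As > Bi > K

EN rises left→right (higher Z_eff, smaller atoms) and falls top→bottom (larger, more shielded atoms).
These span different periods and groups, so the two trends combine.
Bi > K: period and group pull opposite ways; the across-period shift dominates (2.02 vs 0.82).
As > Bi: they share group 15; the group trend gives As the larger value.
S > As: relative to As, both the across-period and down-group shifts push S's electronegativity up.
N > S: the two effects oppose for this pair; the down-group effect wins (3.04 vs 2.58).
Approximate values (Pauling): N 3.04, S 2.58, K 0.82, As 2.18, Bi 2.02.
So from highest to lowest: N > S > As > Bi > K.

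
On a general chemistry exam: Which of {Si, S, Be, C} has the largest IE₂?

C

Consider each +1 ion: Si⁺ still has 3 valence electrons; S⁺ still has 5 valence electrons; Be⁺ still has 1 valence electron; C⁺ still has 3 valence electrons.
All are still removing valence electrons, so compare the +1 ions as you would atoms: IE_2 generally rises across a period (higher Z_eff) and falls down a group (larger shell), subject to the usual subshell exceptions.
Valence configurations: Si⁺ [Ne]3s²3p¹, S⁺ [Ne]3s²3p³, Be⁺ [He]2s¹, C⁺ [He]2s²2p¹.
Tabulated IE_2 (kJ/mol): Si 1577, S 2252, Be 1757, C 2353.
Overall IE_2 order: Si < Be < S < C.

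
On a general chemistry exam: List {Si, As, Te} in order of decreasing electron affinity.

Te > Si > As

Atoms with high Z_eff and room in the valence shell (especially the halogens) have the most exothermic electron affinities.
Neither a single period nor a single group — weigh both effects.
Si > As: the two effects oppose for this pair; the down-group effect wins (134 vs 78 kJ/mol).
Te > Si: the two effects oppose for this pair; the across-period effect wins (190 vs 134 kJ/mol).
Tabulated electron affinity (kJ/mol): Si 134, As 78, Te 190.
So from highest to lowest: Te > Si > As.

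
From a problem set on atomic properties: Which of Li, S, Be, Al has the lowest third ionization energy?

IE_3 is the cost of taking one more electron from the +2 cation: Li²⁺ is already 1 electron into the core; S²⁺ still has 4 valence electrons; Be²⁺ is the bare [He] core; Al²⁺ still has 1 valence electron.
Breaking into a closed-shell core is much more expensive than removing a leftover valence electron — Li and Be have the largest IE_3 here.
Valence configurations: S²⁺ [Ne]3s²3p², Al²⁺ [Ne]3s¹.
Approximate IE_3 values (kJ/mol): Li 11815, S 3357, Be 14849, Al 2745.
Overall IE_3 order: Al < S < Li < Be.

Al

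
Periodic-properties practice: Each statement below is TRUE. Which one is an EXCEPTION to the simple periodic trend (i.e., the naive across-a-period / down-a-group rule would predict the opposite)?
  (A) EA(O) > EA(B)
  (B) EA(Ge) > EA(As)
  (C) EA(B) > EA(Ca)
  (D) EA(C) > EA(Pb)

(B)

The general trend: electron affinity increases across a period and decreases down a group.
(A) O (period 2, group 16) vs B (period 2, group 13): the stated order agrees with the simple trend.
(B) Ge (period 4, group 14) vs As (period 4, group 15): the stated order contradicts the simple trend.
(C) B (period 2, group 13) vs Ca (period 4, group 2): the stated order agrees with the simple trend.
(D) C (period 2, group 14) vs Pb (period 6, group 14): the stated order agrees with the simple trend.
The exception is (B): adding an electron to As's half-filled 4p³ is unfavourable, so Ge (4p²) has the more exothermic EA.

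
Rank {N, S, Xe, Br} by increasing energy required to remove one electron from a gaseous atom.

N is in period 2, group 15; S is in period 3, group 16; Br is in period 4, group 17; Xe is in period 5, group 18.
Across a period the outer electron is held more tightly (higher IE₁); down a group it sits in a higher shell, more shielded, and comes off more easily.
A diagonal step moves right (one effect) and down (the opposite effect) at once.
Br > S: the two effects oppose for this pair; the across-period effect wins (1140 vs 1000 kJ/mol).
Xe > Br: period and group pull opposite ways; the across-period shift dominates (1170 vs 1140 kJ/mol).
N > Xe: the two effects oppose for this pair; the down-group effect wins (1402 vs 1170 kJ/mol).
For reference (kJ/mol): N 1402, S 1000, Br 1140, Xe 1170.
So from lowest to highest: S < Br < Xe < N.

S < Br < Xe < N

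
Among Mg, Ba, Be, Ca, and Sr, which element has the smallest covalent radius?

Be

Be is in period 2, group 2; Mg is in period 3, group 2; Ca is in period 4, group 2; Sr is in period 5, group 2; Ba is in period 6, group 2.
Radius decreases left→right (rising Z_eff, same n) and increases top→bottom (higher n).
All are in group 2, so atomic radius increases down the group.
The smallest covalent radius among these belongs to Be.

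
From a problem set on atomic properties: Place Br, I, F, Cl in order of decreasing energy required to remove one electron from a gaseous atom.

First ionization energy rises across a period (greater Z_eff holds electrons more tightly) and falls down a group (valence electrons are farther from the nucleus).
All are in group 17, so first ionization energy increases up the group.
So from highest to lowest: F > Cl > Br > I.

F, Cl, Br, I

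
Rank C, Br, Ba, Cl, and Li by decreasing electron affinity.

Li is in period 2, group 1; C is in period 2, group 14; Cl is in period 3, group 17; Br is in period 4, group 17; Ba is in period 6, group 2.
Atoms with high Z_eff and room in the valence shell (especially the halogens) have the most exothermic electron affinities.
Here both period and group differ, so the two effects have to be weighed against each other.
Li > Ba: period and group pull opposite ways; the down-group shift dominates (60 vs 14 kJ/mol).
C > Li: C lies to the right of Li in period 2, so the across-period effect alone puts C higher.
Br > C: period and group pull opposite ways; the across-period shift dominates (325 vs 122 kJ/mol).
Cl > Br: they share group 17; the group trend gives Cl the larger value.
Approximate values (kJ/mol): Li 60, C 122, Cl 349, Br 325, Ba 14.
So from highest to lowest: Cl > Br > C > Li > Ba.

Cl > Br > C > Li > Ba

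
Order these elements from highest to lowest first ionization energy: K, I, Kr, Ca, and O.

O is in period 2, group 16; K is in period 4, group 1; Ca is in period 4, group 2; Kr is in period 4, group 18; I is in period 5, group 17.
First ionization energy rises across a period (greater Z_eff holds electrons more tightly) and falls down a group (valence electrons are farther from the nucleus).
Neither a single period nor a single group — weigh both effects.
Ca > K: both are in period 4; the period trend gives Ca the larger value.
I > Ca: the two effects oppose for this pair; the across-period effect wins (1008 vs 590 kJ/mol).
O > I: period and group pull opposite ways; the down-group shift dominates (1314 vs 1008 kJ/mol).
Kr > O: the two effects oppose for this pair; the across-period effect wins (1351 vs 1314 kJ/mol).
Approximate values (kJ/mol): O 1314, K 419, Ca 590, Kr 1351, I 1008.
So from highest to lowest: Kr > O > I > Ca > K.

Kr > O > I > Ca > K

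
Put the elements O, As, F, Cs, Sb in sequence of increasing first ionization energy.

Cs, Sb, As, O, F

O is in period 2, group 16; F is in period 2, group 17; As is in period 4, group 15; Sb is in period 5, group 15; Cs is in period 6, group 1.
Across a period the outer electron is held more tightly (higher IE₁); down a group it sits in a higher shell, more shielded, and comes off more easily.
Neither a single period nor a single group — weigh both effects.
Sb > Cs: both effects reinforce here, so Sb is clearly the higher of the two.
As > Sb: As sits above Sb in group 15, so the down-group effect alone puts As higher.
O > As: relative to As, both the across-period and down-group shifts push O's first ionization energy up.
F > O: F lies to the right of O in period 2, so the across-period effect alone puts F higher.
For reference (kJ/mol): O 1314, F 1681, As 947, Sb 831, Cs 376.
So from lowest to highest: Cs < Sb < As < O < F.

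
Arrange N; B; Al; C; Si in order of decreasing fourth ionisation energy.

B > Al > N > C > Si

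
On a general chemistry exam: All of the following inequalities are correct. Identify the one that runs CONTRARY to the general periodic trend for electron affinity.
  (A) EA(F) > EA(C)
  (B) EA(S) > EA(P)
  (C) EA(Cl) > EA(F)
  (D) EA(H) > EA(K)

The general trend: electron affinity increases across a period and decreases down a group.
(A) F (period 2, group 17) vs C (period 2, group 14): the stated order agrees with the simple trend.
(B) S (period 3, group 16) vs P (period 3, group 15): the stated order agrees with the simple trend.
(C) Cl (period 3, group 17) vs F (period 2, group 17): the stated order contradicts the simple trend.
(D) H (period 1, group 1) vs K (period 4, group 1): the stated order agrees with the simple trend.
The exception is (C): F's small 2p subshell makes the incoming electron feel strong e⁻–e⁻ repulsion, so Cl actually releases more energy on gaining an electron.

(C)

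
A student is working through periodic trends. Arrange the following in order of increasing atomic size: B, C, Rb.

Moving right in a period, electrons are added to the same shell under a stronger nuclear pull, so atoms get smaller; moving down, a new shell is opened and atoms get larger.
Here both period and group differ, so the two effects have to be weighed against each other.
B > C: B lies to the left of C in period 2, so the across-period effect alone puts B larger.
Rb > B: relative to B, both the across-period and down-group shifts push Rb's atomic radius up.
For reference (pm): B 85, C 75, Rb 210.
So from smallest to largest: C < B < Rb.

C < B < Rb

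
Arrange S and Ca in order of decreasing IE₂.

S > Ca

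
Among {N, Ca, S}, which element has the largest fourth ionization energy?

Consider each +3 ion: N³⁺ still has 2 valence electrons; Ca³⁺ is already 1 electron into the core; S³⁺ still has 3 valence electrons.
Usually core removal costs more than valence removal, but here the competition is close: a tightly held n=2 valence electron can cost more to remove than an n=3 core electron, so the actual values have to decide it.
Valence configurations: N³⁺ [He]2s², S³⁺ [Ne]3s²3p¹.
The numbers (kJ/mol): N 7475, Ca 6491, S 4556.
Putting it together, IE_4: S < Ca < N.

N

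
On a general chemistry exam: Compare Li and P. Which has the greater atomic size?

Li

Li is in period 2, group 1; P is in period 3, group 15.
Radius decreases left→right (rising Z_eff, same n) and increases top→bottom (higher n).
Neither a single period nor a single group — weigh both effects.
Li > P: period and group pull opposite ways; the across-period shift dominates (133 vs 111 pm).
Approximate values (pm): Li 133, P 111.
So Li has the greater atomic size (Li > P).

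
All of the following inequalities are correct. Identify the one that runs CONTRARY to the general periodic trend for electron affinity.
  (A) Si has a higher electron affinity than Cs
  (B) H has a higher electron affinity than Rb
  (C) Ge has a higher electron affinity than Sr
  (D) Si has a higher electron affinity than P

(D)

The general trend: electron affinity increases across a period and decreases down a group.
(A) Si (period 3, group 14) vs Cs (period 6, group 1): the stated order agrees with the simple trend.
(B) H (period 1, group 1) vs Rb (period 5, group 1): the stated order agrees with the simple trend.
(C) Ge (period 4, group 14) vs Sr (period 5, group 2): the stated order agrees with the simple trend.
(D) Si (period 3, group 14) vs P (period 3, group 15): the stated order contradicts the simple trend.
The exception is (D): adding an electron to P's half-filled 3p³ is unfavourable, so Si (3p²) has the more exothermic EA.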